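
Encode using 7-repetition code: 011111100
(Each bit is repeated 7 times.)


Each bit -> 7 copies

000000011111111111111111111111111111111111111111100000000000000


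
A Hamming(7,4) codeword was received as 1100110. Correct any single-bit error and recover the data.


Syndrome = 0: no error detected

Data: 0110 (no errors)


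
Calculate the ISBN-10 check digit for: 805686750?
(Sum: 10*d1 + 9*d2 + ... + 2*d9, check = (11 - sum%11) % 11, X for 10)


Weighted sum: 283
283 mod 11 = 8

Check digit: 3


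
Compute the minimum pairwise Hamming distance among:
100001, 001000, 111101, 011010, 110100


Comparing all pairs, minimum distance: 2
Can detect 1 errors, correct 0 errors

2


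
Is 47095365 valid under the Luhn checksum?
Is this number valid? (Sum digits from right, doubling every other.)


Luhn sum = 36
36 mod 10 = 6

Invalid (Luhn sum mod 10 = 6)


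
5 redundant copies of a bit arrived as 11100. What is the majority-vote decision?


Ones: 3 out of 5
Threshold: 3

1 (3/5 voted 1)


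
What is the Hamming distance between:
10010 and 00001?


XOR: 10011
Count of 1s: 3

3


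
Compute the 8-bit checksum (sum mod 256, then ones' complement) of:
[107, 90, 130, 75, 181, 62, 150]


Sum = 795 mod 256 = 27
Complement = 228

228


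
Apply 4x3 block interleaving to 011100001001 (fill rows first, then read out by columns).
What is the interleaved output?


Matrix:
  011
  100
  001
  001
Read columns: 010010001011

010010001011


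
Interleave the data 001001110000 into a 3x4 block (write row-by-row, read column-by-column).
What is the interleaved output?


Matrix:
  0010
  0111
  0000
Read columns: 000010110010

000010110010


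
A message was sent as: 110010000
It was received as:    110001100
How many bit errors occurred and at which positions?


XOR: 000011100

3 error(s) at position(s): 4, 5, 6


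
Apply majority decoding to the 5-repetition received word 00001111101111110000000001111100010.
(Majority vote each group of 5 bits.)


Groups: 00001, 11110, 11111, 10000, 00000, 11111, 00010
Majority votes: 0110010

0110010


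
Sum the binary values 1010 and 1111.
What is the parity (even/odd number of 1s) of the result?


1010 = 10
1111 = 15
Sum = 25 = 11001
1s count = 3

odd parity (3 ones in 11001)


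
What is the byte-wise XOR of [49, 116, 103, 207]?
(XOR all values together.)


XOR chain: 49 ^ 116 ^ 103 ^ 207 = 237

237


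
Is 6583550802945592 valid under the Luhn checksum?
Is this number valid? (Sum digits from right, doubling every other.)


Luhn sum = 64
64 mod 10 = 4

Invalid (Luhn sum mod 10 = 4)


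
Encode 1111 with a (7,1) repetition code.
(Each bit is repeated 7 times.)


Each bit -> 7 copies

1111111111111111111111111111


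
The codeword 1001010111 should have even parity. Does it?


Number of 1s: 6

Yes, parity is correct (6 ones)


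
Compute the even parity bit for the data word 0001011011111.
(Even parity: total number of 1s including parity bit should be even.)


Number of 1s in data: 8
Parity bit: 0

0


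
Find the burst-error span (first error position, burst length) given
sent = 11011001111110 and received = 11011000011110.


XOR: 00000001100000

Burst at position 7, length 2


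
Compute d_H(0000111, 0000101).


XOR: 0000010
Count of 1s: 1

1


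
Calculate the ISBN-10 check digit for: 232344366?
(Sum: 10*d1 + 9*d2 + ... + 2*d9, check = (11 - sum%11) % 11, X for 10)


Weighted sum: 170
170 mod 11 = 5

Check digit: 6


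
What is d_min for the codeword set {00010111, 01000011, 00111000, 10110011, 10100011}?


Comparing all pairs, minimum distance: 1
Can detect 0 errors, correct 0 errors

1


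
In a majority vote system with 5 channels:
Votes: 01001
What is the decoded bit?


Ones: 2 out of 5
Threshold: 3

0 (2/5 voted 1)


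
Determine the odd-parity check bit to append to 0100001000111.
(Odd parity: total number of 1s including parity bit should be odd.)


Number of 1s in data: 5
Parity bit: 0

0


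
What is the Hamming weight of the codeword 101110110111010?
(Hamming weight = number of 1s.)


Counting 1s in 101110110111010

10


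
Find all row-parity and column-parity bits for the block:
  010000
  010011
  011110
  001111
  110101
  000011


Row parities: 110000
Column parities: 100100

Row P: 110000, Col P: 100100, Corner: 0


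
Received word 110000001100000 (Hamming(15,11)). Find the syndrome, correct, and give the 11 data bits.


Syndrome = 0: no error detected

Data: 00001100000 (no errors)


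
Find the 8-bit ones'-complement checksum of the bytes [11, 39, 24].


Sum = 74 mod 256 = 74
Complement = 181

181


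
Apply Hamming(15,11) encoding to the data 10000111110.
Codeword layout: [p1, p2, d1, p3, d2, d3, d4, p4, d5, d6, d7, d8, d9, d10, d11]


Parity bits: p1=1, p2=0, p3=1, p4=1

101100010111110


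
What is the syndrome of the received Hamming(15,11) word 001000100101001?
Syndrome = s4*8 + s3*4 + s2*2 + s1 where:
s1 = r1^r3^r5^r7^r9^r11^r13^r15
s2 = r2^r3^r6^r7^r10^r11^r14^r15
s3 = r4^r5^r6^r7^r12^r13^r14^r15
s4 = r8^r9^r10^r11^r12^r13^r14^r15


s1=1, s2=0, s3=1, s4=1

Syndrome = 13 (error at position 13)


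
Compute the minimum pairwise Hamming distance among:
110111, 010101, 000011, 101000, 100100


Comparing all pairs, minimum distance: 2
Can detect 1 errors, correct 0 errors

2


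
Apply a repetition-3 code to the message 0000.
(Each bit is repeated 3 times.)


Each bit -> 3 copies

000000000000


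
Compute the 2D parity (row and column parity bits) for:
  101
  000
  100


Row parities: 001
Column parities: 001

Row P: 001, Col P: 001, Corner: 1


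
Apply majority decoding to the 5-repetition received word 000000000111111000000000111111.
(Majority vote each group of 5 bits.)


Groups: 00000, 00001, 11111, 00000, 00001, 11111
Majority votes: 001001

001001


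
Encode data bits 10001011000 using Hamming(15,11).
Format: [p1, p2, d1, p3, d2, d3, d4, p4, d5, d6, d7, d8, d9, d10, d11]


Parity bits: p1=1, p2=0, p3=1, p4=1

101100011011000


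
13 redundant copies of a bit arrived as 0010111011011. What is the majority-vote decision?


Ones: 8 out of 13
Threshold: 7

1 (8/13 voted 1)


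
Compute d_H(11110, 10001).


XOR: 01111
Count of 1s: 4

4


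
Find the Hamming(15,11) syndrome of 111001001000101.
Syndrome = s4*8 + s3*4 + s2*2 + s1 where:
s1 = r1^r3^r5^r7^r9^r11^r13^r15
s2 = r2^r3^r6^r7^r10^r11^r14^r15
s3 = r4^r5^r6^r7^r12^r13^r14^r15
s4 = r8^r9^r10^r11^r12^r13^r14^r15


s1=1, s2=0, s3=1, s4=1

Syndrome = 13 (error at position 13)


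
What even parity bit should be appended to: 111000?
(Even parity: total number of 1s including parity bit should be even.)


Number of 1s in data: 3
Parity bit: 1

1


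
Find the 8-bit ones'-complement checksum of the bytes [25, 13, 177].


Sum = 215 mod 256 = 215
Complement = 40

40


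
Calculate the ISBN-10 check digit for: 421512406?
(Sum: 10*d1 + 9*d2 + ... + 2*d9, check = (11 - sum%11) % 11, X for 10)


Weighted sum: 145
145 mod 11 = 2

Check digit: 9


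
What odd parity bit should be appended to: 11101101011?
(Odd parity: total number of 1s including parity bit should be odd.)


Number of 1s in data: 8
Parity bit: 1

1


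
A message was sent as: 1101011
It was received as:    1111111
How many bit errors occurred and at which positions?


XOR: 0010100

2 error(s) at position(s): 2, 4


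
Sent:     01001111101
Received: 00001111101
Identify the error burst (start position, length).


XOR: 01000000000

Burst at position 1, length 1


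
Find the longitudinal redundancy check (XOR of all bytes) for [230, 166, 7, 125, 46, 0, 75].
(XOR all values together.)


XOR chain: 230 ^ 166 ^ 7 ^ 125 ^ 46 ^ 0 ^ 75 = 95

95


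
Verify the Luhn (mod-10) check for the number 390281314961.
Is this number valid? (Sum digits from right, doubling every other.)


Luhn sum = 53
53 mod 10 = 3

Invalid (Luhn sum mod 10 = 3)


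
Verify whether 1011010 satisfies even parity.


Number of 1s: 4

Yes, parity is correct (4 ones)


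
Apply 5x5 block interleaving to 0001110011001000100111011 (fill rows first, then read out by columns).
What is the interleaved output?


Matrix:
  00011
  10011
  00100
  01001
  11011
Read columns: 0100100011001001100111011

0100100011001001100111011


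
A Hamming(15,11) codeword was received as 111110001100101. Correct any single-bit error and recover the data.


Syndrome = 0: no error detected

Data: 11001100101 (no errors)


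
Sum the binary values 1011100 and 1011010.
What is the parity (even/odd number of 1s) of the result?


1011100 = 92
1011010 = 90
Sum = 182 = 10110110
1s count = 5

odd parity (5 ones in 10110110)


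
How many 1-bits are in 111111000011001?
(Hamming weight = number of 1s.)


Counting 1s in 111111000011001

9


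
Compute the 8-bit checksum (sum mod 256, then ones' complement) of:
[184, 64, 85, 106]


Sum = 439 mod 256 = 183
Complement = 72

72


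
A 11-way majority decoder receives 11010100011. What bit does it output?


Ones: 6 out of 11
Threshold: 6

1 (6/11 voted 1)


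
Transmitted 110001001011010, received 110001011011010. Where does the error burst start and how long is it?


XOR: 000000010000000

Burst at position 7, length 1


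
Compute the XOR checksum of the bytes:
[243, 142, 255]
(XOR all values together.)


XOR chain: 243 ^ 142 ^ 255 = 130

130


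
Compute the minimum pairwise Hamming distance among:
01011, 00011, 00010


Comparing all pairs, minimum distance: 1
Can detect 0 errors, correct 0 errors

1


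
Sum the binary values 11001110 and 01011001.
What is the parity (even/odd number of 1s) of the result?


11001110 = 206
01011001 = 89
Sum = 295 = 100100111
1s count = 5

odd parity (5 ones in 100100111)


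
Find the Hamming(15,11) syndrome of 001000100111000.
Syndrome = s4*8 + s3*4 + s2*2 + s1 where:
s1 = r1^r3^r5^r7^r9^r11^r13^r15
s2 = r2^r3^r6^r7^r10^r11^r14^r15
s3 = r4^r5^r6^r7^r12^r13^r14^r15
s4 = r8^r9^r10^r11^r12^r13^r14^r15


s1=1, s2=0, s3=0, s4=1

Syndrome = 9 (error at position 9)


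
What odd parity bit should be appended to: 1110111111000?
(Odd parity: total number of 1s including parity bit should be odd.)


Number of 1s in data: 9
Parity bit: 0

0


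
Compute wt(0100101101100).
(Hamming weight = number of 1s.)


Counting 1s in 0100101101100

6


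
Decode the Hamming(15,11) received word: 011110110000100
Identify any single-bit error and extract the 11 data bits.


Syndrome = 2: error at position 2

Data: 11010000100 (corrected bit 2)


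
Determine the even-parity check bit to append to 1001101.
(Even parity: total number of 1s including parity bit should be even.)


Number of 1s in data: 4
Parity bit: 0

0


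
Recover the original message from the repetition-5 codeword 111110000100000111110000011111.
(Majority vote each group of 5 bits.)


Groups: 11111, 00001, 00000, 11111, 00000, 11111
Majority votes: 100101

100101


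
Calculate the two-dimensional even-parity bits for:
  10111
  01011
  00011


Row parities: 010
Column parities: 11111

Row P: 010, Col P: 11111, Corner: 1


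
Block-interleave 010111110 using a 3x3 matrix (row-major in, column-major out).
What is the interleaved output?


Matrix:
  010
  111
  110
Read columns: 011111010

011111010


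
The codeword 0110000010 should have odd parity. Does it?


Number of 1s: 3

Yes, parity is correct (3 ones)


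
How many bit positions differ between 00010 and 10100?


XOR: 10110
Count of 1s: 3

3


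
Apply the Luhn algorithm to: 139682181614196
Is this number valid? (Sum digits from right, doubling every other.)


Luhn sum = 68
68 mod 10 = 8

Invalid (Luhn sum mod 10 = 8)


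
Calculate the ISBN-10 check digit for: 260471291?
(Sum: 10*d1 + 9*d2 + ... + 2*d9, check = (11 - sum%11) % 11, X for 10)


Weighted sum: 186
186 mod 11 = 10

Check digit: 1


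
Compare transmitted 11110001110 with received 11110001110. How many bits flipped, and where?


XOR: 00000000000

0 errors (received matches sent)


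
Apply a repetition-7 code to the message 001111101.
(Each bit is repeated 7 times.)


Each bit -> 7 copies

000000000000001111111111111111111111111111111111100000001111111


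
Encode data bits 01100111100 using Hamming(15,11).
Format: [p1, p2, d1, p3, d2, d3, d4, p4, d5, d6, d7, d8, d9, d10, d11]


Parity bits: p1=1, p2=1, p3=0, p4=0

110011000111100


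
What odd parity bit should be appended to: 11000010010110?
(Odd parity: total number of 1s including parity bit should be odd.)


Number of 1s in data: 6
Parity bit: 1

1


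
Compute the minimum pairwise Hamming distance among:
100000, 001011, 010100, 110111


Comparing all pairs, minimum distance: 3
Can detect 2 errors, correct 1 errors

3


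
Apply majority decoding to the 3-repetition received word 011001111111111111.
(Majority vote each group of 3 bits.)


Groups: 011, 001, 111, 111, 111, 111
Majority votes: 101111

101111


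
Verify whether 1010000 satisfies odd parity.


Number of 1s: 2

No, parity error (2 ones)


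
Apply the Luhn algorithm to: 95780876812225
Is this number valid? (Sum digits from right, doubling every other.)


Luhn sum = 69
69 mod 10 = 9

Invalid (Luhn sum mod 10 = 9)


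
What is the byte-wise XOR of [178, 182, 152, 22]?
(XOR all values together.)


XOR chain: 178 ^ 182 ^ 152 ^ 22 = 138

138


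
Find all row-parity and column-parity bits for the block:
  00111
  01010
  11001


Row parities: 101
Column parities: 10100

Row P: 101, Col P: 10100, Corner: 0


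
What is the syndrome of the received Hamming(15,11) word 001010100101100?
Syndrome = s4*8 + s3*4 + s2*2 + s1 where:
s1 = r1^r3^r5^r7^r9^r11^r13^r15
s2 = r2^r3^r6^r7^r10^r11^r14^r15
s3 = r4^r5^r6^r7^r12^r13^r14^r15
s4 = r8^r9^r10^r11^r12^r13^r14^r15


s1=0, s2=1, s3=0, s4=1

Syndrome = 10 (error at position 10)


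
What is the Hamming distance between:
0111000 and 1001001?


XOR: 1110001
Count of 1s: 4

4


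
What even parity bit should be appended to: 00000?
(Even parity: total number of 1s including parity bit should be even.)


Number of 1s in data: 0
Parity bit: 0

0


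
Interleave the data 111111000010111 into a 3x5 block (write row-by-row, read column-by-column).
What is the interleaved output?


Matrix:
  11111
  10000
  10111
Read columns: 111100101101101

111100101101101


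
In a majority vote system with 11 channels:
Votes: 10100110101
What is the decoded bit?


Ones: 6 out of 11
Threshold: 6

1 (6/11 voted 1)


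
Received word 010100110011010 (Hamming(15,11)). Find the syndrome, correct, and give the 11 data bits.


Syndrome = 0: no error detected

Data: 00010011010 (no errors)


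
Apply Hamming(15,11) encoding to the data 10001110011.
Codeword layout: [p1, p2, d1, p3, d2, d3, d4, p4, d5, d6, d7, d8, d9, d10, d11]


Parity bits: p1=0, p2=1, p3=0, p4=1

011000011110011


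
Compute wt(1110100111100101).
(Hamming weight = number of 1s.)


Counting 1s in 1110100111100101

10


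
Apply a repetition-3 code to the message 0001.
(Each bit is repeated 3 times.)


Each bit -> 3 copies

000000000111


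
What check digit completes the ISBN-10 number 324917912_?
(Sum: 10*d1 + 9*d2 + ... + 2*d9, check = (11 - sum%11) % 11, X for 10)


Weighted sum: 227
227 mod 11 = 7

Check digit: 4


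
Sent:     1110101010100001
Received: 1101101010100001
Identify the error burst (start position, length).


XOR: 0011000000000000

Burst at position 2, length 2


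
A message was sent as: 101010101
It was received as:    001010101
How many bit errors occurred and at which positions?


XOR: 100000000

1 error(s) at position(s): 0


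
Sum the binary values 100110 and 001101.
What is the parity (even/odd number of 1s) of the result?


100110 = 38
001101 = 13
Sum = 51 = 110011
1s count = 4

even parity (4 ones in 110011)


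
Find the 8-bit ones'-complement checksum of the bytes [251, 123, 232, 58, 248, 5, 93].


Sum = 1010 mod 256 = 242
Complement = 13

13


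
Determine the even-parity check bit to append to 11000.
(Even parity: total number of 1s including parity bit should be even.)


Number of 1s in data: 2
Parity bit: 0

0


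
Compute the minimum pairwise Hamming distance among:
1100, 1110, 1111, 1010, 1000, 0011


Comparing all pairs, minimum distance: 1
Can detect 0 errors, correct 0 errors

1


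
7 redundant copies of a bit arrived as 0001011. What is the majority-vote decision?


Ones: 3 out of 7
Threshold: 4

0 (3/7 voted 1)


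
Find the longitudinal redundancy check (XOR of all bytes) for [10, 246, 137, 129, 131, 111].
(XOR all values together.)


XOR chain: 10 ^ 246 ^ 137 ^ 129 ^ 131 ^ 111 = 24

24


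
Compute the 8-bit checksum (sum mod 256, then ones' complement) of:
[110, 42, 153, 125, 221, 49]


Sum = 700 mod 256 = 188
Complement = 67

67


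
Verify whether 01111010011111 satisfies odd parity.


Number of 1s: 10

No, parity error (10 ones)


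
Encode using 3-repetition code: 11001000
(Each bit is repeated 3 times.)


Each bit -> 3 copies

111111000000111000000000


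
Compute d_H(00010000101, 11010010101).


XOR: 11000010000
Count of 1s: 3

3


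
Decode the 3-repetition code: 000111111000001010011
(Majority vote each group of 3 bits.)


Groups: 000, 111, 111, 000, 001, 010, 011
Majority votes: 0110001

0110001


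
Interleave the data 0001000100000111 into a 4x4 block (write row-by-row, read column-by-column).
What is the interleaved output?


Matrix:
  0001
  0001
  0000
  0111
Read columns: 0000000100011101

0000000100011101


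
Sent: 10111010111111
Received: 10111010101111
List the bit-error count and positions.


XOR: 00000000010000

1 error(s) at position(s): 9


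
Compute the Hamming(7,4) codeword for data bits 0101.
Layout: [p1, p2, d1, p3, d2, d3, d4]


Parity bits: p1=0, p2=1, p3=0

0100101


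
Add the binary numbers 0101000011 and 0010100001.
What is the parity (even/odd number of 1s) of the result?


0101000011 = 323
0010100001 = 161
Sum = 484 = 111100100
1s count = 5

odd parity (5 ones in 111100100)


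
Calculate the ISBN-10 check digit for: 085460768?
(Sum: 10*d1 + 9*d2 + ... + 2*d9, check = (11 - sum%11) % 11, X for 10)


Weighted sum: 238
238 mod 11 = 7

Check digit: 4


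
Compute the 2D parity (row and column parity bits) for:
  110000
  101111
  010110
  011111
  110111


Row parities: 01111
Column parities: 100001

Row P: 01111, Col P: 100001, Corner: 0


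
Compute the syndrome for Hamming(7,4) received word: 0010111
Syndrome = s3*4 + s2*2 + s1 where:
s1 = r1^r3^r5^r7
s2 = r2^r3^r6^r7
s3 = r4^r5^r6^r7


s1=1, s2=1, s3=1

Syndrome = 7 (error at position 7)


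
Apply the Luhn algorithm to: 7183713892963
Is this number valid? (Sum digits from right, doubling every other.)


Luhn sum = 70
70 mod 10 = 0

Valid (Luhn sum mod 10 = 0)


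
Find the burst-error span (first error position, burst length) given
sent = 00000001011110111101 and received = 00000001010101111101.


XOR: 00000000001011000000

Burst at position 10, length 4


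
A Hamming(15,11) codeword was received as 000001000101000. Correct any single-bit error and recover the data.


Syndrome = 0: no error detected

Data: 00100101000 (no errors)


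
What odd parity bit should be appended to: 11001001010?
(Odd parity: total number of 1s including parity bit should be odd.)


Number of 1s in data: 5
Parity bit: 0

0


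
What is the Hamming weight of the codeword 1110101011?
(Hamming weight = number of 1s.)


Counting 1s in 1110101011

7


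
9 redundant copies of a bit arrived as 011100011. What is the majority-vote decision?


Ones: 5 out of 9
Threshold: 5

1 (5/9 voted 1)


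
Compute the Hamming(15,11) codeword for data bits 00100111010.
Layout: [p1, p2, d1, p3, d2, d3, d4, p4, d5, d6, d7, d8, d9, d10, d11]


Parity bits: p1=1, p2=0, p3=1, p4=0

100101000111010


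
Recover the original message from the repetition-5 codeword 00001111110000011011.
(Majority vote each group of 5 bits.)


Groups: 00001, 11111, 00000, 11011
Majority votes: 0101

0101


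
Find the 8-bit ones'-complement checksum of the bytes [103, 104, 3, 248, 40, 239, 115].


Sum = 852 mod 256 = 84
Complement = 171

171


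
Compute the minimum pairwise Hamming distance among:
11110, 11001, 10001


Comparing all pairs, minimum distance: 1
Can detect 0 errors, correct 0 errors

1


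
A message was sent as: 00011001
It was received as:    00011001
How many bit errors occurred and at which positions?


XOR: 00000000

0 errors (received matches sent)


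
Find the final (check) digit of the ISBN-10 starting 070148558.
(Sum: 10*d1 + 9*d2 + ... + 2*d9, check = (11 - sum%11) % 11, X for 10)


Weighted sum: 185
185 mod 11 = 9

Check digit: 2


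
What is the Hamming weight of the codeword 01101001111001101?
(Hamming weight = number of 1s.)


Counting 1s in 01101001111001101

10


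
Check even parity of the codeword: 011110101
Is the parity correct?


Number of 1s: 6

Yes, parity is correct (6 ones)


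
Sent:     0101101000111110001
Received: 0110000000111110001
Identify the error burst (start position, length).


XOR: 0011101000000000000

Burst at position 2, length 5


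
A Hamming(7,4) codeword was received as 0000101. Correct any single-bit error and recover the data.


Syndrome = 2: error at position 2

Data: 0101 (corrected bit 2)


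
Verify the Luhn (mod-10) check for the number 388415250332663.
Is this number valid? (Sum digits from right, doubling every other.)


Luhn sum = 56
56 mod 10 = 6

Invalid (Luhn sum mod 10 = 6)


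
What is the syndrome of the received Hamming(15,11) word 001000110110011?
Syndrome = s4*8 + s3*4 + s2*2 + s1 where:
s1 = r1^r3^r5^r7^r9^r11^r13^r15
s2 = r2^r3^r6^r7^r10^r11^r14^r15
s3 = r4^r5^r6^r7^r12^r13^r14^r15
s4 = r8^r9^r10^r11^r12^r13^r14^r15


s1=0, s2=0, s3=1, s4=1

Syndrome = 12 (error at position 12)


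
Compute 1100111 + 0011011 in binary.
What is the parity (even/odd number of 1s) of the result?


1100111 = 103
0011011 = 27
Sum = 130 = 10000010
1s count = 2

even parity (2 ones in 10000010)


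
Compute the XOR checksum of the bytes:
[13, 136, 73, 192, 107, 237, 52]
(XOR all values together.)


XOR chain: 13 ^ 136 ^ 73 ^ 192 ^ 107 ^ 237 ^ 52 = 190

190


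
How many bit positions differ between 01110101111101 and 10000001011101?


XOR: 11110100100000
Count of 1s: 6

6


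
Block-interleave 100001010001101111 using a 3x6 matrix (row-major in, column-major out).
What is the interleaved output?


Matrix:
  100001
  010001
  101111
Read columns: 101010001001001111

101010001001001111


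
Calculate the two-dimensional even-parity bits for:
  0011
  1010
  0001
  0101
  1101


Row parities: 00101
Column parities: 0000

Row P: 00101, Col P: 0000, Corner: 0


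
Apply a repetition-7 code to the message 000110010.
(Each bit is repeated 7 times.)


Each bit -> 7 copies

000000000000000000000111111111111110000000000000011111110000000


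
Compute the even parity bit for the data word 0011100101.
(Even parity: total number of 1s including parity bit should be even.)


Number of 1s in data: 5
Parity bit: 1

1


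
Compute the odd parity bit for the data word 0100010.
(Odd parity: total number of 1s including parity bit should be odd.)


Number of 1s in data: 2
Parity bit: 1

1


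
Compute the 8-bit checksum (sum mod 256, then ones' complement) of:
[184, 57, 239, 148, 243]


Sum = 871 mod 256 = 103
Complement = 152

152


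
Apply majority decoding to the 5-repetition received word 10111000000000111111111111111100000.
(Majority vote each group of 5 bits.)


Groups: 10111, 00000, 00001, 11111, 11111, 11111, 00000
Majority votes: 1001110

1001110


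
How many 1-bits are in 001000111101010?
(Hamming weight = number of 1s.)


Counting 1s in 001000111101010

7


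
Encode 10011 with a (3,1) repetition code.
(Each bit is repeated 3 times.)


Each bit -> 3 copies

111000000111111


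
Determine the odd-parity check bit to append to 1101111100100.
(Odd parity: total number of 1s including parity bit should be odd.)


Number of 1s in data: 8
Parity bit: 1

1


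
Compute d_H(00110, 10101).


XOR: 10011
Count of 1s: 3

3


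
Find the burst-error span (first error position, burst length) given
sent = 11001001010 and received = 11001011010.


XOR: 00000010000

Burst at position 6, length 1


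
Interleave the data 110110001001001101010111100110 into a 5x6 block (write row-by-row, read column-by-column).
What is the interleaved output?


Matrix:
  110110
  001001
  001101
  010111
  100110
Read columns: 100011001001100101111001101110

100011001001100101111001101110


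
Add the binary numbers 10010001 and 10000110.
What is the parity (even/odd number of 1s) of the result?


10010001 = 145
10000110 = 134
Sum = 279 = 100010111
1s count = 5

odd parity (5 ones in 100010111)


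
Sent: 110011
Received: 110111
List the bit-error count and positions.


XOR: 000100

1 error(s) at position(s): 3


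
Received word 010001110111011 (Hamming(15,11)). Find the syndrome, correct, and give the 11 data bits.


Syndrome = 7: error at position 7

Data: 00100111011 (corrected bit 7)


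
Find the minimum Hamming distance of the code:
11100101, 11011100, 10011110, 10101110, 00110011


Comparing all pairs, minimum distance: 2
Can detect 1 errors, correct 0 errors

2


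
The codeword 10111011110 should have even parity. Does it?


Number of 1s: 8

Yes, parity is correct (8 ones)


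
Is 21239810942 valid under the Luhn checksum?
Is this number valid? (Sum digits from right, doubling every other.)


Luhn sum = 48
48 mod 10 = 8

Invalid (Luhn sum mod 10 = 8)


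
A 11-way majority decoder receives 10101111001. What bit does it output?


Ones: 7 out of 11
Threshold: 6

1 (7/11 voted 1)


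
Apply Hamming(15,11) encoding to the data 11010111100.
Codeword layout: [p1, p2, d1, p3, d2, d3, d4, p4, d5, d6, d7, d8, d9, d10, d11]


Parity bits: p1=1, p2=0, p3=0, p4=0

101010100111100


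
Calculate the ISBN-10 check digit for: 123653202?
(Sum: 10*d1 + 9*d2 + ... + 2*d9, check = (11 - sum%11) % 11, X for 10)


Weighted sum: 151
151 mod 11 = 8

Check digit: 3


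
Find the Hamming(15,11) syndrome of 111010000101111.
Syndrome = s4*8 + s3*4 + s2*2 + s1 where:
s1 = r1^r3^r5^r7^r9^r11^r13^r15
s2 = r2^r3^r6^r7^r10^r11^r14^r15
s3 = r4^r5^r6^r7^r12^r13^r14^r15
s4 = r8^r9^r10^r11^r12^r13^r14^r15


s1=1, s2=1, s3=1, s4=1

Syndrome = 15 (error at position 15)


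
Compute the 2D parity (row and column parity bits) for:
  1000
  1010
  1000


Row parities: 101
Column parities: 1010

Row P: 101, Col P: 1010, Corner: 0


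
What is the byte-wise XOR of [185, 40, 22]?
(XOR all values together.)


XOR chain: 185 ^ 40 ^ 22 = 135

135


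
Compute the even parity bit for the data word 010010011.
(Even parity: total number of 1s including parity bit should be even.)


Number of 1s in data: 4
Parity bit: 0

0


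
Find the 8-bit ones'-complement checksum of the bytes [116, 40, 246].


Sum = 402 mod 256 = 146
Complement = 109

109


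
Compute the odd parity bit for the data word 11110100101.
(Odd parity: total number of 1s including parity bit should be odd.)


Number of 1s in data: 7
Parity bit: 0

0


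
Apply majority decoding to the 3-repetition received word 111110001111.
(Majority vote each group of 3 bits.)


Groups: 111, 110, 001, 111
Majority votes: 1101

1101


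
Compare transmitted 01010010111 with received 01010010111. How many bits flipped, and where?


XOR: 00000000000

0 errors (received matches sent)


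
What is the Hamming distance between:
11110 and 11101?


XOR: 00011
Count of 1s: 2

2


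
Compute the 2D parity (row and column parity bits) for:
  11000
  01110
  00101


Row parities: 010
Column parities: 10011

Row P: 010, Col P: 10011, Corner: 1


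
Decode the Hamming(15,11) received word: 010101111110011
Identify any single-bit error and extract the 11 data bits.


Syndrome = 6: error at position 6

Data: 00011110011 (corrected bit 6)


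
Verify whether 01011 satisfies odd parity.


Number of 1s: 3

Yes, parity is correct (3 ones)


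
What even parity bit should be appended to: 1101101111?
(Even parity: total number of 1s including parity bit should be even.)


Number of 1s in data: 8
Parity bit: 0

0


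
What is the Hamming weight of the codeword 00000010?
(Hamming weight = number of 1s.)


Counting 1s in 00000010

1


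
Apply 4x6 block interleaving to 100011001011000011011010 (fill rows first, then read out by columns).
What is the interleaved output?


Matrix:
  100011
  001011
  000011
  011010
Read columns: 100000010101000011111110

100000010101000011111110


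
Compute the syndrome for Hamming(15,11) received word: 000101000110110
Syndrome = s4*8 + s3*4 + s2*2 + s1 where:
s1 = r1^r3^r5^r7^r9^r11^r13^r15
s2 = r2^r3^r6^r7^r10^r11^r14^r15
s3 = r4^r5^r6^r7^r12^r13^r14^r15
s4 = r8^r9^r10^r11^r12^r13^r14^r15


s1=0, s2=0, s3=0, s4=0

Syndrome = 0 (no error)


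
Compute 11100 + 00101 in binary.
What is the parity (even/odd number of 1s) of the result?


11100 = 28
00101 = 5
Sum = 33 = 100001
1s count = 2

even parity (2 ones in 100001)


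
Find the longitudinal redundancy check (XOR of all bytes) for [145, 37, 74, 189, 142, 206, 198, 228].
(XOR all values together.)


XOR chain: 145 ^ 37 ^ 74 ^ 189 ^ 142 ^ 206 ^ 198 ^ 228 = 33

33


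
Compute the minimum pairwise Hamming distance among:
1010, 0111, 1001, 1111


Comparing all pairs, minimum distance: 1
Can detect 0 errors, correct 0 errors

1


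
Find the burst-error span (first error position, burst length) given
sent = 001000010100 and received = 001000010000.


XOR: 000000000100

Burst at position 9, length 1


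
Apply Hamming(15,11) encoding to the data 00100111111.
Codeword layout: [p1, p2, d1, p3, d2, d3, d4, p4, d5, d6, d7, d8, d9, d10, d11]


Parity bits: p1=1, p2=1, p3=1, p4=0

110101000111111


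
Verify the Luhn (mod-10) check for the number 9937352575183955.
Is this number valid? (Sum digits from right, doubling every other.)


Luhn sum = 92
92 mod 10 = 2

Invalid (Luhn sum mod 10 = 2)


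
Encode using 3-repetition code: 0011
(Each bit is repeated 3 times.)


Each bit -> 3 copies

000000111111


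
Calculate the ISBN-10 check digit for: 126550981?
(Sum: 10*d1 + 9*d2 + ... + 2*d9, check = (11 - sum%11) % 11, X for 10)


Weighted sum: 203
203 mod 11 = 5

Check digit: 6


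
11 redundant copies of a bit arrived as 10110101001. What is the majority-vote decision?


Ones: 6 out of 11
Threshold: 6

1 (6/11 voted 1)


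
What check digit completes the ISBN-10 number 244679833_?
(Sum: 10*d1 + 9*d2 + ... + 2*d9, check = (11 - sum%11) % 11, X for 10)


Weighted sum: 264
264 mod 11 = 0

Check digit: 0


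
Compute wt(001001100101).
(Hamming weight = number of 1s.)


Counting 1s in 001001100101

5


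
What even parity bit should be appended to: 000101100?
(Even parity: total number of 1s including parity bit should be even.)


Number of 1s in data: 3
Parity bit: 1

1


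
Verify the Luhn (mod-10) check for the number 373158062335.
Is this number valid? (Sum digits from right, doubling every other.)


Luhn sum = 53
53 mod 10 = 3

Invalid (Luhn sum mod 10 = 3)


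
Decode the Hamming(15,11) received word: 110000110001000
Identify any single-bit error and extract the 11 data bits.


Syndrome = 0: no error detected

Data: 00010001000 (no errors)


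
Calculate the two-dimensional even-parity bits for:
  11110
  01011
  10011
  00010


Row parities: 0111
Column parities: 00100

Row P: 0111, Col P: 00100, Corner: 1


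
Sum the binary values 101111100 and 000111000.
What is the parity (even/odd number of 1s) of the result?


101111100 = 380
000111000 = 56
Sum = 436 = 110110100
1s count = 5

odd parity (5 ones in 110110100)


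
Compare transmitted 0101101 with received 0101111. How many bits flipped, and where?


XOR: 0000010

1 error(s) at position(s): 5


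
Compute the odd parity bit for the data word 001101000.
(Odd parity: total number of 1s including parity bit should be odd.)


Number of 1s in data: 3
Parity bit: 0

0


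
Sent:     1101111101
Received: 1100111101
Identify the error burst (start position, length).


XOR: 0001000000

Burst at position 3, length 1


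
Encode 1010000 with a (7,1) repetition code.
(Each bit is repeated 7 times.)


Each bit -> 7 copies

1111111000000011111110000000000000000000000000000


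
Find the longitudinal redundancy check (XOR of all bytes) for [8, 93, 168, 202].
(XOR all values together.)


XOR chain: 8 ^ 93 ^ 168 ^ 202 = 55

55


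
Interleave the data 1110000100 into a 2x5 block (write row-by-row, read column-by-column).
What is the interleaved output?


Matrix:
  11100
  00100
Read columns: 1010110000

1010110000


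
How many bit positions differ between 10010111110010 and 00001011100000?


XOR: 10011100010010
Count of 1s: 6

6


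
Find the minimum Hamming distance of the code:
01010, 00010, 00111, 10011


Comparing all pairs, minimum distance: 1
Can detect 0 errors, correct 0 errors

1


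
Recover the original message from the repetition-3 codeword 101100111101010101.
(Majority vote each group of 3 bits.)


Groups: 101, 100, 111, 101, 010, 101
Majority votes: 101101

101101


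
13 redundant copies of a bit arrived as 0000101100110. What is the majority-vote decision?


Ones: 5 out of 13
Threshold: 7

0 (5/13 voted 1)


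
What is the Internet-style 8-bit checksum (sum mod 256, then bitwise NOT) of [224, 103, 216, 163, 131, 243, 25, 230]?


Sum = 1335 mod 256 = 55
Complement = 200

200


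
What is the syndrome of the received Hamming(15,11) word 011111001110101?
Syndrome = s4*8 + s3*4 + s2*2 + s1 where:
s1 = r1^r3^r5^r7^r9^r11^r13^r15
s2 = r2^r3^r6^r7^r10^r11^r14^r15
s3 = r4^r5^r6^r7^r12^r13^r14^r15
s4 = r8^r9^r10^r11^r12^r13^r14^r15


s1=0, s2=0, s3=1, s4=1

Syndrome = 12 (error at position 12)


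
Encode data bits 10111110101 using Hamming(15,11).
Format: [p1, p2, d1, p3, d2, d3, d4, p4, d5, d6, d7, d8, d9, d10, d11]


Parity bits: p1=0, p2=0, p3=0, p4=1

001001111110101


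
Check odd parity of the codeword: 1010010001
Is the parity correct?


Number of 1s: 4

No, parity error (4 ones)


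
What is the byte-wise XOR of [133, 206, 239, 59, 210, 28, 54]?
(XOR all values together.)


XOR chain: 133 ^ 206 ^ 239 ^ 59 ^ 210 ^ 28 ^ 54 = 103

103


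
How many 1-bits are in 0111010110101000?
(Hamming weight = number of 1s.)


Counting 1s in 0111010110101000

8


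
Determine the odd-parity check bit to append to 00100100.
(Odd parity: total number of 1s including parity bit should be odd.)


Number of 1s in data: 2
Parity bit: 1

1


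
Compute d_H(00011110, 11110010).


XOR: 11101100
Count of 1s: 5

5


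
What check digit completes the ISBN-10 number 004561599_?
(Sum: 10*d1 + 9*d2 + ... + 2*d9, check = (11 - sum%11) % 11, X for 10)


Weighted sum: 173
173 mod 11 = 8

Check digit: 3


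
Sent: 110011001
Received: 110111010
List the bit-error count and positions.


XOR: 000100011

3 error(s) at position(s): 3, 7, 8


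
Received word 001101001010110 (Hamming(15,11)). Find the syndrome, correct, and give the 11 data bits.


Syndrome = 0: no error detected

Data: 10101010110 (no errors)


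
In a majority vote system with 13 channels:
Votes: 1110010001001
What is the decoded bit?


Ones: 6 out of 13
Threshold: 7

0 (6/13 voted 1)


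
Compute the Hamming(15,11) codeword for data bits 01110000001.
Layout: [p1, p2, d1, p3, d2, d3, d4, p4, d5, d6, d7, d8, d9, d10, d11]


Parity bits: p1=1, p2=1, p3=0, p4=1

110011110000001


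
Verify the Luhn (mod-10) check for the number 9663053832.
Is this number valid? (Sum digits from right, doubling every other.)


Luhn sum = 48
48 mod 10 = 8

Invalid (Luhn sum mod 10 = 8)


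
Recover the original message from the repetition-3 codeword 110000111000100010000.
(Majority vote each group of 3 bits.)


Groups: 110, 000, 111, 000, 100, 010, 000
Majority votes: 1010000

1010000


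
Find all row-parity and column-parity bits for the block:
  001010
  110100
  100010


Row parities: 010
Column parities: 011100

Row P: 010, Col P: 011100, Corner: 1


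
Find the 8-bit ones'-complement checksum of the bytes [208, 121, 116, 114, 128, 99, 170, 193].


Sum = 1149 mod 256 = 125
Complement = 130

130


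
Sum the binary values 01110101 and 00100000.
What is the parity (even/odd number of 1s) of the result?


01110101 = 117
00100000 = 32
Sum = 149 = 10010101
1s count = 4

even parity (4 ones in 10010101)


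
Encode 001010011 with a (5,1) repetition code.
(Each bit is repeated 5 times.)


Each bit -> 5 copies

000000000011111000001111100000000001111111111


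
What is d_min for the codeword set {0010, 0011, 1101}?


Comparing all pairs, minimum distance: 1
Can detect 0 errors, correct 0 errors

1


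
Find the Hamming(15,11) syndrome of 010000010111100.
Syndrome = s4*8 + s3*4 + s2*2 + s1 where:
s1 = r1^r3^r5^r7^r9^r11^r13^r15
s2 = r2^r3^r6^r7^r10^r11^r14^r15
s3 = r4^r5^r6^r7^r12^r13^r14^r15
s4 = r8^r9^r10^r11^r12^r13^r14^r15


s1=0, s2=1, s3=0, s4=1

Syndrome = 10 (error at position 10)


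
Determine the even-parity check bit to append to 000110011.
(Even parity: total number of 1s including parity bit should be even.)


Number of 1s in data: 4
Parity bit: 0

0


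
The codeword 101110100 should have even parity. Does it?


Number of 1s: 5

No, parity error (5 ones)


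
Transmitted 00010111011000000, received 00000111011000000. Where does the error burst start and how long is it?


XOR: 00010000000000000

Burst at position 3, length 1


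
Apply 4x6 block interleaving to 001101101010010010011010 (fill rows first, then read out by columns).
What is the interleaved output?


Matrix:
  001101
  101010
  010010
  011010
Read columns: 010000111101100001111000

010000111101100001111000


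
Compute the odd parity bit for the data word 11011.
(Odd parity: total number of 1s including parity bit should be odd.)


Number of 1s in data: 4
Parity bit: 1

1


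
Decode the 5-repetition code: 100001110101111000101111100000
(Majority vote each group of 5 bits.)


Groups: 10000, 11101, 01111, 00010, 11111, 00000
Majority votes: 011010

011010


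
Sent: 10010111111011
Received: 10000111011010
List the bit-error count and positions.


XOR: 00010000100001

3 error(s) at position(s): 3, 8, 13


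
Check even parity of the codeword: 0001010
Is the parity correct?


Number of 1s: 2

Yes, parity is correct (2 ones)


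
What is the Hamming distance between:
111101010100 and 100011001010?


XOR: 011110011110
Count of 1s: 8

8


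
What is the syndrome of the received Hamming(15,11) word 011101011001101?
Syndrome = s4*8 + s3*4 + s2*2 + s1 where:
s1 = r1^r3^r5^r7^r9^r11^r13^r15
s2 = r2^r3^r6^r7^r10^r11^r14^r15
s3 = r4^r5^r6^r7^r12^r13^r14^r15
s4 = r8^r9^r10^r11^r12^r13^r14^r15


s1=0, s2=0, s3=1, s4=1

Syndrome = 12 (error at position 12)
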